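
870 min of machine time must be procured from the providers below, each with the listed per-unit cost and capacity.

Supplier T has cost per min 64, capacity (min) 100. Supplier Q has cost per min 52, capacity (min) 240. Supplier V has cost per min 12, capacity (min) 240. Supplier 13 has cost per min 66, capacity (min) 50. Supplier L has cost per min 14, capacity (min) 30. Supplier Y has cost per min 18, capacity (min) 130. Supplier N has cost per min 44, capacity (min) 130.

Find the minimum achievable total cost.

Use providers in increasing cost order.
Supplier V at 12: take all 240 min ; 630 still needed.
Supplier L (14): use full 30 ; 600 min to go.
Take 130 from Supplier Y at 18 ; need 470 more.
Supplier N at 44: take all 130 min ; 340 still needed.
Supplier Q at 52: take all 240 min ; 100 still needed.
Take 100 from Supplier T at 64 ; need 0 more.
Supplier 13: unused.
Cost = 240×12 + 30×14 + 130×18 + 130×44 + 240×52 + 100×64 = 30240.

30240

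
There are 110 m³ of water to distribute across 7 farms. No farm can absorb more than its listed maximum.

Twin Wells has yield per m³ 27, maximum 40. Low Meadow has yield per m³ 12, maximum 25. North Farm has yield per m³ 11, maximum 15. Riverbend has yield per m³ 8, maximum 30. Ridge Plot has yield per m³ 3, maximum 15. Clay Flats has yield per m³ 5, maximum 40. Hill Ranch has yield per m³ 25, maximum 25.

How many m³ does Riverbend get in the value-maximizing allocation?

5

Highest yield per m³ first: Twin Wells 27 > Hill Ranch 25 > Low Meadow 12 > North Farm 11 > Riverbend 8 > Clay Flats 5 > Ridge Plot 3.
Twin Wells takes 40 to reach its cap of 40 — 70 left.
Give Hill Ranch 25 to hit its cap of 25 — 45 left.
Low Meadow takes 25 to reach its cap of 25 — 20 left.
North Farm: +15 to 15 (cap) — 5 left.
Only 5 left; Riverbend takes them to reach 5.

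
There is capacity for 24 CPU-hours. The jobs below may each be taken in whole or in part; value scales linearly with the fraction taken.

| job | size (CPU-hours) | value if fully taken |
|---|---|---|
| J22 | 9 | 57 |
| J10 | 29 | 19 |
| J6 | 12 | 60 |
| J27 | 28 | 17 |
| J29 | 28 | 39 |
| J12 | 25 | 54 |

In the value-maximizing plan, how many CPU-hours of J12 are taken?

3

Sort by value density: J22 57/9≈6.33, J6 60/12≈5, J12 54/25≈2.16, J29 39/28≈1.39, J10 19/29≈0.655, J27 17/28≈0.607.
J22: take in full, 9 CPU-hours for value 57 ; 15 left.
Take all of J6 (12 CPU-hours, value 60) ; 3 CPU-hours left.
Only 3 CPU-hours remain; take 3/25 of J12 for value 54×3/25 = 6.48.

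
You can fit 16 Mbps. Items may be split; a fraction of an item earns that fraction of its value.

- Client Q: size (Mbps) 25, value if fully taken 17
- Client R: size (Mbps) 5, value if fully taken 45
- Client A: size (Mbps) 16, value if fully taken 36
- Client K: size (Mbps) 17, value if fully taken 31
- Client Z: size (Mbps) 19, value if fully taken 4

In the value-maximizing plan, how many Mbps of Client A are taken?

Sort by value density: Client R 45/5≈9, Client A 36/16≈2.25, Client K 31/17≈1.82, Client Q 17/25≈0.68, Client Z 4/19≈0.211.
All 5 Mbps of Client R fit (value 45) — 11 remain.
Only 11 Mbps remain; take 11/16 of Client A for value 36×11/16 = 24.75.

11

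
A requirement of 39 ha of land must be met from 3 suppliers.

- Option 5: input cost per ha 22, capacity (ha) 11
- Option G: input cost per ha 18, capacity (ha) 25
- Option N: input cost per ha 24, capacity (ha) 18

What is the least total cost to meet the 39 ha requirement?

Cheapest first:
Option G at 18: take all 25 ha → 14 still needed.
Take 11 from Option 5 at 22 → need 3 more.
Take 3 from Option N at 24 to finish.
Cost = 25×18 + 11×22 + 3×24 = 764.

764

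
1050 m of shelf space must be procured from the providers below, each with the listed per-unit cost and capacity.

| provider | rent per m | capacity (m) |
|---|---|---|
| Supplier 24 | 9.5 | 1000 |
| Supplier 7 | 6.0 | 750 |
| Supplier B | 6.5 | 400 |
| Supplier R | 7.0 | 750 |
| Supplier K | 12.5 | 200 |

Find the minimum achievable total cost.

Fill from the cheapest provider first.
Take 750 from Supplier 7 at 6.0 → need 300 more.
Supplier B at 6.5: take 300 of its 400 → requirement met.
Supplier R, Supplier 24, Supplier K: unused.
Cost = 750×6.0 + 300×6.5 = 6450.

6450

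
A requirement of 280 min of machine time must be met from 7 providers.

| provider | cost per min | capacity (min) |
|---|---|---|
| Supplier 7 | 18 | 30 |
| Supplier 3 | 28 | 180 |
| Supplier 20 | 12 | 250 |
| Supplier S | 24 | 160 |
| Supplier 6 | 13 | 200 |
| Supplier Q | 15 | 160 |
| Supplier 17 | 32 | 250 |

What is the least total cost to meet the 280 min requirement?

Use providers in increasing cost order.
Take 250 from Supplier 20 at 12 ; need 30 more.
Supplier 6 (13): take the remaining 30 ; done.
Supplier Q, Supplier 7, Supplier S, Supplier 3, Supplier 17: unused.
Cost = 250×12 + 30×13 = 3390.

3390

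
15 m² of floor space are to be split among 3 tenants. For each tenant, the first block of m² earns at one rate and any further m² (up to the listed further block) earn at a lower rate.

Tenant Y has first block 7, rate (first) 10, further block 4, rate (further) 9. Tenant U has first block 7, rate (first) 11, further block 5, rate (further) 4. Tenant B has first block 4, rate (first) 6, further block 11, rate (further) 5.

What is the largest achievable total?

Rank every tier by rate: Tenant U/first 11 > Tenant Y/first 10 > Tenant Y/second 9 > Tenant B/first 6 > Tenant B/second 5 > Tenant U/second 4.
Fill Tenant U first block (7 at 11) ; 8 left.
Tenant Y first at 10: fill all 7 ; 1 left.
1 remain; put them into Tenant Y second at 9.
Total = 11×7 + 10×7 + 9×1 = 156.

156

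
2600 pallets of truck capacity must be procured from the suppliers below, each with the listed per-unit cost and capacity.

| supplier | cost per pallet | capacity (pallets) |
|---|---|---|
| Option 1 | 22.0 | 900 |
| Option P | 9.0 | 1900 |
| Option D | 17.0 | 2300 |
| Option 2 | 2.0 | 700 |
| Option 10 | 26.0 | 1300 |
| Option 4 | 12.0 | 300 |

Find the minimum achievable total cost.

Fill from the cheapest supplier first.
Option 2 at 2.0: take all 700 pallets — 1900 still needed.
Take 1900 from Option P at 9.0 — need 0 more.
Option 4, Option D, Option 1, Option 10: unused.
Cost = 700×2.0 + 1900×9.0 = 18500.

18500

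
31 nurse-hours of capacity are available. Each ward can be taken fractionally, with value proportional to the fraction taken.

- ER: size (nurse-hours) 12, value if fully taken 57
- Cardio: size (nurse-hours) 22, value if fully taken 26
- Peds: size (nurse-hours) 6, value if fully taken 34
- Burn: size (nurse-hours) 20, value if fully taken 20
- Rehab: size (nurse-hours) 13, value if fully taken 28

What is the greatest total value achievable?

Best value per unit of size first: Peds 34/6≈5.67, ER 57/12≈4.75, Rehab 28/13≈2.15, Cardio 26/22≈1.18, Burn 20/20≈1.
All 6 nurse-hours of Peds fit (value 34) — 25 remain.
Take all of ER (12 nurse-hours, value 57) — 13 nurse-hours left.
All 13 nurse-hours of Rehab fit (value 28) — 0 remain.
Total value = 119.

119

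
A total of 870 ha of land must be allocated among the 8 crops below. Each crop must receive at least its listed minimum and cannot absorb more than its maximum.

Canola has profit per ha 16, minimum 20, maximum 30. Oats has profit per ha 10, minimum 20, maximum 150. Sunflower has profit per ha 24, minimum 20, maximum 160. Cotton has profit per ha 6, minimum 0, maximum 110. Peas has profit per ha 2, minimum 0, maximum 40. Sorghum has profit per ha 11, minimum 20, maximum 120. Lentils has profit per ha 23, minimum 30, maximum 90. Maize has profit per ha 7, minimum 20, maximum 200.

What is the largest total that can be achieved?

11290

Meeting every minimum uses 20+20+20+0+0+20+30+20 = 130 ha, leaving 740.
Order the crops by profit per ha: Sunflower 24 > Lentils 23 > Canola 16 > Sorghum 11 > Oats 10 > Maize 7 > Cotton 6 > Peas 2.
Sunflower: +140 to 160 (cap) → 600 left.
Lentils takes 60 more to reach its cap of 90 → 540 left.
Canola takes 10 more to reach its cap of 30 → 530 left.
Sorghum: +100 to 120 (cap) → 430 left.
Oats takes 130 more to reach its cap of 150 → 300 left.
Maize takes 180 more to reach its cap of 200 → 120 left.
Give Cotton 110 more to hit its cap of 110 → 10 left.
Peas: +10 (room for 40) → 10. Pool exhausted.
Total = 16×30 + 10×150 + 24×160 + 6×110 + 2×10 + 11×120 + 23×90 + 7×200 = 11290.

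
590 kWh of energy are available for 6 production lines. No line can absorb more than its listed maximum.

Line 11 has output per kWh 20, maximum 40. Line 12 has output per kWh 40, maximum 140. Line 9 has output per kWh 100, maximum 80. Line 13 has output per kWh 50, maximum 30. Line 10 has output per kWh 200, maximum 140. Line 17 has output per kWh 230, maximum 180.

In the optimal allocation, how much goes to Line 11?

Highest output per kWh first: Line 17 230 > Line 10 200 > Line 9 100 > Line 13 50 > Line 12 40 > Line 11 20.
Give Line 17 180 to hit its cap of 180 — 410 left.
Give Line 10 140 to hit its cap of 140 — 270 left.
Give Line 9 80 to hit its cap of 80 — 190 left.
Give Line 13 30 to hit its cap of 30 — 160 left.
Line 12 takes 140 to reach its cap of 140 — 20 left.
Line 11: +20 (room for 40) → 20. Pool exhausted.

20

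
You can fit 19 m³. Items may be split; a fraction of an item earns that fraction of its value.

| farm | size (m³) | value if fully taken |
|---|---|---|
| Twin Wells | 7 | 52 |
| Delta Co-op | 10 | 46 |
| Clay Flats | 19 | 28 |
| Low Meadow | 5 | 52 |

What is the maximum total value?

136.2

Best value per unit of size first: Low Meadow 52/5≈10.4, Twin Wells 52/7≈7.43, Delta Co-op 46/10≈4.6, Clay Flats 28/19≈1.47.
Take all of Low Meadow (5 m³, value 52) → 14 m³ left.
Take all of Twin Wells (7 m³, value 52) → 7 m³ left.
Only 7 m³ remain; take 7/10 of Delta Co-op for value 46×7/10 = 32.2.
Total value = 136.2.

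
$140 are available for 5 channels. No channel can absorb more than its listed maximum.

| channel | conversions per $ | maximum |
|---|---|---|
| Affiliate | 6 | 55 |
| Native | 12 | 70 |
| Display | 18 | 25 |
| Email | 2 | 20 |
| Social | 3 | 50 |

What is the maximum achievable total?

Order the channels by conversions per $: Display 18 > Native 12 > Affiliate 6 > Social 3 > Email 2.
Display: +25 to 25 (cap) → 115 left.
Native takes 70 to reach its cap of 70 → 45 left.
Affiliate: +45 (room for 55) → 45. Pool exhausted.
Total = 6×45 + 12×70 + 18×25 = 1560.

1560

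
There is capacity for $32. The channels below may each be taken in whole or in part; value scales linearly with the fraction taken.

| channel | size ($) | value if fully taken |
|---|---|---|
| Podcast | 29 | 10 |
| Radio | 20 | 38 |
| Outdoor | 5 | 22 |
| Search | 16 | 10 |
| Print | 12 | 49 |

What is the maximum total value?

Rank by value-to-size ratio: Outdoor 22/5≈4.4, Print 49/12≈4.08, Radio 38/20≈1.9, Search 10/16≈0.625, Podcast 10/29≈0.345.
Take all of Outdoor (5 $, value 22) — 27 $ left.
All 12 $ of Print fit (value 49) — 15 remain.
15 $ left: a 15/20 share of Radio gives 38×15/20 = 28.5.
Total value = 99.5.

99.5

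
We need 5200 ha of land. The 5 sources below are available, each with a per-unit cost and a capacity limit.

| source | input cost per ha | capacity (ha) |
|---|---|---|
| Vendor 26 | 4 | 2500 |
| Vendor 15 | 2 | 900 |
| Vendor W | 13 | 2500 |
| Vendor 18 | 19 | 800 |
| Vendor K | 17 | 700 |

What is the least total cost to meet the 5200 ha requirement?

Fill from the cheapest source first.
Vendor 15 (2): use full 900 ; 4300 ha to go.
Vendor 26 at 4: take all 2500 ha ; 1800 still needed.
Vendor W (13): take the remaining 1800 ; done.
Vendor K, Vendor 18: unused.
Cost = 900×2 + 2500×4 + 1800×13 = 35200.

35200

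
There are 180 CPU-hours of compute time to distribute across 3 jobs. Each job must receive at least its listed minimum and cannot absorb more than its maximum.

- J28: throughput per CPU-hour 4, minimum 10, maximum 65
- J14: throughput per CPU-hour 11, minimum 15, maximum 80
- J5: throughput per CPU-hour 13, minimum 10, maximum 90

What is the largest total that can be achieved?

Meeting every minimum uses 10+15+10 = 35 CPU-hours, leaving 145.
Highest throughput per CPU-hour first: J5 13 > J14 11 > J28 4.
J5 takes 80 more to reach its cap of 90 → 65 left.
J14: +65 to 80 (cap) → 0 left.
Total = 4×10 + 11×80 + 13×90 = 2090.

2090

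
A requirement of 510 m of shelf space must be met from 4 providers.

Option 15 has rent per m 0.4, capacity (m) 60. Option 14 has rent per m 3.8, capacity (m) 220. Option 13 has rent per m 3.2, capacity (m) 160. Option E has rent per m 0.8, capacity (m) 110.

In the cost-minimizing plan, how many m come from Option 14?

180

Cheapest first:
Option 15 (0.4): use full 60 — 450 m to go.
Option E (0.8): use full 110 — 340 m to go.
Option 13 at 3.2: take all 160 m — 180 still needed.
Option 14 (3.8): take the remaining 180 — done.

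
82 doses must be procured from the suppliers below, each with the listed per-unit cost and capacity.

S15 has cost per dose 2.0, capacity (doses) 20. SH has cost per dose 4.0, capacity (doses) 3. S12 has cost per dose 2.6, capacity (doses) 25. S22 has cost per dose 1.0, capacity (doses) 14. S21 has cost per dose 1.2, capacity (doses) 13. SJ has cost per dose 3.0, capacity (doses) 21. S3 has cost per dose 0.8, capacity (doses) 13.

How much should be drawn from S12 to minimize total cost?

22

Fill from the cheapest supplier first.
Take 13 from S3 at 0.8 ; need 69 more.
S22 (1.0): use full 14 ; 55 doses to go.
S21 (1.2): use full 13 ; 42 doses to go.
S15 at 2.0: take all 20 doses ; 22 still needed.
S12 (2.6): take the remaining 22 ; done.
SJ, SH: unused.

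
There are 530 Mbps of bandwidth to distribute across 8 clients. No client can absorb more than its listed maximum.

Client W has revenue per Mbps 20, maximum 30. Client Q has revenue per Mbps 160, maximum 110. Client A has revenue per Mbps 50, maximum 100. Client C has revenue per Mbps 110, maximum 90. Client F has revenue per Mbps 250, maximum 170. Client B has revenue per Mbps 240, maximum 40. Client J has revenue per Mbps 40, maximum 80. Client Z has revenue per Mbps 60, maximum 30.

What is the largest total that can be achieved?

Highest revenue per Mbps first: Client F 250 > Client B 240 > Client Q 160 > Client C 110 > Client Z 60 > Client A 50 > Client J 40 > Client W 20.
Client F takes 170 to reach its cap of 170 ; 360 left.
Give Client B 40 to hit its cap of 40 ; 320 left.
Give Client Q 110 to hit its cap of 110 ; 210 left.
Client C takes 90 to reach its cap of 90 ; 120 left.
Client Z takes 30 to reach its cap of 30 ; 90 left.
Only 90 left; Client A takes them to reach 90.
Total = 160×110 + 50×90 + 110×90 + 250×170 + 240×40 + 60×30 = 85900.

85900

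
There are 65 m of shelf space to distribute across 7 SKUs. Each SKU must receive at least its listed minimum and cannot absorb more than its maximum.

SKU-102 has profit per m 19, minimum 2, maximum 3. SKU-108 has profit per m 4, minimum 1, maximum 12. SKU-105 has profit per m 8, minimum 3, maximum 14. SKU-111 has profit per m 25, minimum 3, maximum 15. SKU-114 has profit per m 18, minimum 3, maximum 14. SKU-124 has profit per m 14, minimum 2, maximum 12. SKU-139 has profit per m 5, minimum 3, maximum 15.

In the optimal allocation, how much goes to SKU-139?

6

Meeting every minimum uses 2+1+3+3+3+2+3 = 17 m, leaving 48.
Highest profit per m first: SKU-111 25 > SKU-102 19 > SKU-114 18 > SKU-124 14 > SKU-105 8 > SKU-139 5 > SKU-108 4.
SKU-111: +12 to 15 (cap) → 36 left.
SKU-102: +1 to 3 (cap) → 35 left.
SKU-114 takes 11 more to reach its cap of 14 → 24 left.
SKU-124 takes 10 more to reach its cap of 12 → 14 left.
Give SKU-105 11 more to hit its cap of 14 → 3 left.
SKU-139: +3 (room for 12) → 6. Pool exhausted.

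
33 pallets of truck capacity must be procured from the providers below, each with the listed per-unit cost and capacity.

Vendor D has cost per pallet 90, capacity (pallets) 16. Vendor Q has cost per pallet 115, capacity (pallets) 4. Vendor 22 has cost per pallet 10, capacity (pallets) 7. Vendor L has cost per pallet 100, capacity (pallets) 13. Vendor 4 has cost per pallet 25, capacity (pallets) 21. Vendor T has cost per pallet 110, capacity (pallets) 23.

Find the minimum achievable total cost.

Cheapest first:
Vendor 22 at 10: take all 7 pallets ; 26 still needed.
Vendor 4 at 25: take all 21 pallets ; 5 still needed.
Vendor D at 90: take 5 of its 16 ; requirement met.
Vendor L, Vendor T, Vendor Q: unused.
Cost = 7×10 + 21×25 + 5×90 = 1045.

1045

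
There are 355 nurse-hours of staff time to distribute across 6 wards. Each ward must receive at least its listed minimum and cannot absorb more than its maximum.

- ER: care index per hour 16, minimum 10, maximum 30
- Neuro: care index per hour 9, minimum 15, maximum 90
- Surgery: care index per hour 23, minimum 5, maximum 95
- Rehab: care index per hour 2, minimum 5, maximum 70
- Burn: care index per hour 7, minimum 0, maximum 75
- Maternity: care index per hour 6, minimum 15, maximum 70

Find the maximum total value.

4370

Meeting every minimum uses 10+15+5+5+0+15 = 50 nurse-hours, leaving 305.
Highest care index per hour first: Surgery 23 > ER 16 > Neuro 9 > Burn 7 > Maternity 6 > Rehab 2.
Surgery takes 90 more to reach its cap of 95 → 215 left.
Give ER 20 more to hit its cap of 30 → 195 left.
Neuro: +75 to 90 (cap) → 120 left.
Burn: +75 to 75 (cap) → 45 left.
Maternity has room for 55 more but only 45 remain, so it gets 60.
Total = 16×30 + 9×90 + 23×95 + 2×5 + 7×75 + 6×60 = 4370.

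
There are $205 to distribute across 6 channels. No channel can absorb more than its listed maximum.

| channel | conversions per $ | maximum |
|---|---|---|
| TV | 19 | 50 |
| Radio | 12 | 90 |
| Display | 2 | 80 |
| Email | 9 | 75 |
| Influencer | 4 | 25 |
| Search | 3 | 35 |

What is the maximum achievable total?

Highest conversions per $ first: TV 19 > Radio 12 > Email 9 > Influencer 4 > Search 3 > Display 2.
Give TV 50 to hit its cap of 50 → 155 left.
Radio takes 90 to reach its cap of 90 → 65 left.
Only 65 left; Email takes them to reach 65.
Total = 19×50 + 12×90 + 9×65 = 2615.

2615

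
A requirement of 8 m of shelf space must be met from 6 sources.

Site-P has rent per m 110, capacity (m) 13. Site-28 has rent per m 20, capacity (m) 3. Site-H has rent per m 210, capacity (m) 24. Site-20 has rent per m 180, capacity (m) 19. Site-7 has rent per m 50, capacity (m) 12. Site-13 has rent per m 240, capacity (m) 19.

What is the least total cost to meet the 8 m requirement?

Fill from the cheapest source first.
Site-28 (20): use full 3 → 5 m to go.
Site-7 (50): take the remaining 5 → done.
Site-P, Site-20, Site-H, Site-13: unused.
Cost = 3×20 + 5×50 = 310.

310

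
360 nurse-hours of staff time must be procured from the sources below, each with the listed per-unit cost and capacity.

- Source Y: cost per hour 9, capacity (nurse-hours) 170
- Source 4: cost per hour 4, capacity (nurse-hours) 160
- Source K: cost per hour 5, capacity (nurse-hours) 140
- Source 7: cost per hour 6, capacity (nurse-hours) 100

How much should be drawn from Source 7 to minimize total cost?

Fill from the cheapest source first.
Take 160 from Source 4 at 4 → need 200 more.
Source K (5): use full 140 → 60 nurse-hours to go.
Source 7 at 6: take 60 of its 100 → requirement met.
Source Y: unused.

60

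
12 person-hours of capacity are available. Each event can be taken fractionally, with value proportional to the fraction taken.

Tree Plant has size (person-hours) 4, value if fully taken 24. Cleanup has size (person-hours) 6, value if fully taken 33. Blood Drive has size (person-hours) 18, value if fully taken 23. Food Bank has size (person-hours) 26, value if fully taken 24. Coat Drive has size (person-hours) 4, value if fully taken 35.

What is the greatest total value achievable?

81

Best value per unit of size first: Coat Drive 35/4≈8.75, Tree Plant 24/4≈6, Cleanup 33/6≈5.5, Blood Drive 23/18≈1.28, Food Bank 24/26≈0.923.
Take all of Coat Drive (4 person-hours, value 35) → 8 person-hours left.
Take all of Tree Plant (4 person-hours, value 24) → 4 person-hours left.
4 person-hours left: a 4/6 share of Cleanup gives 33×4/6 = 22.
Total value = 81.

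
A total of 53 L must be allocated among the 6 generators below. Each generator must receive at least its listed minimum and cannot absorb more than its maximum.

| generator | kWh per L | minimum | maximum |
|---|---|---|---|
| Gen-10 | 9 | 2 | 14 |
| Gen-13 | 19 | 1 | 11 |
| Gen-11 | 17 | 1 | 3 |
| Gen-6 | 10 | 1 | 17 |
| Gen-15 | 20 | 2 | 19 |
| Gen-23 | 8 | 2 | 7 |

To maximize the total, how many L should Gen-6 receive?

Meeting every minimum uses 2+1+1+1+2+2 = 9 L, leaving 44.
Order the generators by kWh per L: Gen-15 20 > Gen-13 19 > Gen-11 17 > Gen-6 10 > Gen-10 9 > Gen-23 8.
Gen-15 takes 17 more to reach its cap of 19 — 27 left.
Gen-13 takes 10 more to reach its cap of 11 — 17 left.
Give Gen-11 2 more to hit its cap of 3 — 15 left.
Gen-6: +15 (room for 16) → 16. Pool exhausted.

16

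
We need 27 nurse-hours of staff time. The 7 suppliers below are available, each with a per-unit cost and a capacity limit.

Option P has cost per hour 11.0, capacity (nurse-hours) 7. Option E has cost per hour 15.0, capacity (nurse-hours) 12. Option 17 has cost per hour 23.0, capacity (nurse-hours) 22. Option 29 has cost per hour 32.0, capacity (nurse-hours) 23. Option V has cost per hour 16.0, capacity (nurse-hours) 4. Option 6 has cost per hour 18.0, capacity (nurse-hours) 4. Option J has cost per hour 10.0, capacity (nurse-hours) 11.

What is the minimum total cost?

322

Cheapest first:
Option J (10.0): use full 11 — 16 nurse-hours to go.
Option P (11.0): use full 7 — 9 nurse-hours to go.
Option E at 15.0: take 9 of its 12 — requirement met.
Option V, Option 6, Option 17, Option 29: unused.
Cost = 11×10.0 + 7×11.0 + 9×15.0 = 322.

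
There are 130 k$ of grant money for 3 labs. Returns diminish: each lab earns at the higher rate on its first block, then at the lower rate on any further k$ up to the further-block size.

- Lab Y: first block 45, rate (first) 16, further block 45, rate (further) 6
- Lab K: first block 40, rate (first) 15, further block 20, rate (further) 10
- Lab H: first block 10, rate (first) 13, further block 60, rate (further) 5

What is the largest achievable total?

1740

Order all 6 blocks by rate: Lab Y/first 16 > Lab K/first 15 > Lab H/first 13 > Lab K/second 10 > Lab Y/second 6 > Lab H/second 5.
Lab Y first at 16: fill all 45 → 85 left.
Fill Lab K first block (40 at 15) → 45 left.
Lab H first at 13: fill all 10 → 35 left.
Lab K second at 10: fill all 20 → 15 left.
Lab Y second at 6: only 15 left, fill 15.
Total = 16×45 + 15×40 + 13×10 + 10×20 + 6×15 = 1740.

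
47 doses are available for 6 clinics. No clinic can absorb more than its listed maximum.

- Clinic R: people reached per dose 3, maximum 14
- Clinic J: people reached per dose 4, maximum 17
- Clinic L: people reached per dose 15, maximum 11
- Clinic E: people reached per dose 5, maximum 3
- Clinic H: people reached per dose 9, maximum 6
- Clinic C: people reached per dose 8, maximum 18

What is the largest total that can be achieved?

Order the clinics by people reached per dose: Clinic L 15 > Clinic H 9 > Clinic C 8 > Clinic E 5 > Clinic J 4 > Clinic R 3.
Clinic L takes 11 to reach its cap of 11 — 36 left.
Give Clinic H 6 to hit its cap of 6 — 30 left.
Clinic C takes 18 to reach its cap of 18 — 12 left.
Clinic E: +3 to 3 (cap) — 9 left.
Only 9 left; Clinic J takes them to reach 9.
Total = 4×9 + 15×11 + 5×3 + 9×6 + 8×18 = 414.

414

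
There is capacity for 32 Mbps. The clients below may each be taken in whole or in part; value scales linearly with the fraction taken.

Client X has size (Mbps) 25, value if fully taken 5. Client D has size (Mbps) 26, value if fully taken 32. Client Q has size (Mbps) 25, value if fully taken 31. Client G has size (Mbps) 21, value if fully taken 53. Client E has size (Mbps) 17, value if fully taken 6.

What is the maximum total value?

Sort by value density: Client G 53/21≈2.52, Client Q 31/25≈1.24, Client D 32/26≈1.23, Client E 6/17≈0.353, Client X 5/25≈0.2.
Client G: take in full, 21 Mbps for value 53 ; 11 left.
Only 11 Mbps remain; take 11/25 of Client Q for value 31×11/25 = 13.64.
Total value = 66.64.

66.64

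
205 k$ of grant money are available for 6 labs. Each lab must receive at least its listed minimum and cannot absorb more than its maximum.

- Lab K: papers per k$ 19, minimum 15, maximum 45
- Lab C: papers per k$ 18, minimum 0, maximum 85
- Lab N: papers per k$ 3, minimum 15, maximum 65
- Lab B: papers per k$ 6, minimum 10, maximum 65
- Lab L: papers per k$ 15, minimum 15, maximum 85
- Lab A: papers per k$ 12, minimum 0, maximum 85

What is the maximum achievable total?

Meeting every minimum uses 15+0+15+10+15+0 = 55 k$, leaving 150.
Rank by papers per k$: Lab K 19 > Lab C 18 > Lab L 15 > Lab A 12 > Lab B 6 > Lab N 3.
Lab K: +30 to 45 (cap) — 120 left.
Lab C takes 85 more to reach its cap of 85 — 35 left.
Lab L: +35 (room for 70) → 50. Pool exhausted.
Total = 19×45 + 18×85 + 3×15 + 6×10 + 15×50 = 3240.

3240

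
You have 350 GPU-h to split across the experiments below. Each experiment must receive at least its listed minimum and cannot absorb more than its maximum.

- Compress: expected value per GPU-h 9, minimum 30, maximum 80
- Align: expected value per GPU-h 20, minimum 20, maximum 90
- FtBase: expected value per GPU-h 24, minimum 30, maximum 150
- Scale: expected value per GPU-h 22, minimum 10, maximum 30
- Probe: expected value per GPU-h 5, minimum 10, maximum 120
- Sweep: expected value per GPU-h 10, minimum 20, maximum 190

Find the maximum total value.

6780

Meeting every minimum uses 30+20+30+10+10+20 = 120 GPU-h, leaving 230.
Highest expected value per GPU-h first: FtBase 24 > Scale 22 > Align 20 > Sweep 10 > Compress 9 > Probe 5.
Give FtBase 120 more to hit its cap of 150 → 110 left.
Scale: +20 to 30 (cap) → 90 left.
Align: +70 to 90 (cap) → 20 left.
Only 20 left; Sweep takes them to reach 40.
Total = 9×30 + 20×90 + 24×150 + 22×30 + 5×10 + 10×40 = 6780.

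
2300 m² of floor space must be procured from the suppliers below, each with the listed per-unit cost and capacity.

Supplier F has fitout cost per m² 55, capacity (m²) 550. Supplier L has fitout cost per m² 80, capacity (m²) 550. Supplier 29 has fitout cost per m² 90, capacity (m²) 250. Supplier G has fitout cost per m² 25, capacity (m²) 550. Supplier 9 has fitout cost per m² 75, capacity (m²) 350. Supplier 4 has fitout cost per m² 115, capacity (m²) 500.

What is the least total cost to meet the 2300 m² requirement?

142500

Use suppliers in increasing cost order.
Supplier G (25): use full 550 ; 1750 m² to go.
Take 550 from Supplier F at 55 ; need 1200 more.
Supplier 9 at 75: take all 350 m² ; 850 still needed.
Supplier L (80): use full 550 ; 300 m² to go.
Take 250 from Supplier 29 at 90 ; need 50 more.
Take 50 from Supplier 4 at 115 to finish.
Cost = 550×25 + 550×55 + 350×75 + 550×80 + 250×90 + 50×115 = 142500.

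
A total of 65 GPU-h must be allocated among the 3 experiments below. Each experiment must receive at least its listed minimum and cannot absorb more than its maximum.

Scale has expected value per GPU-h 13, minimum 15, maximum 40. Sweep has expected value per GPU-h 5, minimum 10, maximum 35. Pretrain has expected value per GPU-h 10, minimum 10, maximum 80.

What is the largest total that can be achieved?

720

Meeting every minimum uses 15+10+10 = 35 GPU-h, leaving 30.
Rank by expected value per GPU-h: Scale 13 > Pretrain 10 > Sweep 5.
Give Scale 25 more to hit its cap of 40 ; 5 left.
Pretrain: +5 (room for 70) → 15. Pool exhausted.
Total = 13×40 + 5×10 + 10×15 = 720.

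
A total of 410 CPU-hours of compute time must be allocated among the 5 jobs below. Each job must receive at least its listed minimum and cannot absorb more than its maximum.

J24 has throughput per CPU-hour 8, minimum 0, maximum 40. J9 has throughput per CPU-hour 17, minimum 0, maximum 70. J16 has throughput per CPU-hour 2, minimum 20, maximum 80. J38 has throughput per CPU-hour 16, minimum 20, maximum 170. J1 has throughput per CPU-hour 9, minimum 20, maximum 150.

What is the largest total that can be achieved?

5300

Meeting every minimum uses 0+0+20+20+20 = 60 CPU-hours, leaving 350.
Rank by throughput per CPU-hour: J9 17 > J38 16 > J1 9 > J24 8 > J16 2.
Give J9 70 more to hit its cap of 70 ; 280 left.
J38 takes 150 more to reach its cap of 170 ; 130 left.
J1: +130 to 150 (cap) ; 0 left.
Total = 17×70 + 2×20 + 16×170 + 9×150 = 5300.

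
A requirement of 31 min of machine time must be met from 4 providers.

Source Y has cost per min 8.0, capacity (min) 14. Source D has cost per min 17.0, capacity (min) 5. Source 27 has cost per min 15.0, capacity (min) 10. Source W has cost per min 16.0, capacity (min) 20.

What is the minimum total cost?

374

Cheapest first:
Take 14 from Source Y at 8.0 → need 17 more.
Take 10 from Source 27 at 15.0 → need 7 more.
Source W (16.0): take the remaining 7 → done.
Source D: unused.
Cost = 14×8.0 + 10×15.0 + 7×16.0 = 374.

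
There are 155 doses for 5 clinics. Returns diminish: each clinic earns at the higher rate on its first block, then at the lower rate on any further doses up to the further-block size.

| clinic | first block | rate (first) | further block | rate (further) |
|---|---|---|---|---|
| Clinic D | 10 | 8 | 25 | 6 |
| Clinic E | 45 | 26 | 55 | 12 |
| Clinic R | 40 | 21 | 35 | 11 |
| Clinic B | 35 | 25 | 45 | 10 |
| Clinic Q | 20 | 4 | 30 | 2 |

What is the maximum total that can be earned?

Order all 10 blocks by rate: Clinic E/T1 26 > Clinic B/T1 25 > Clinic R/T1 21 > Clinic E/T2 12 > Clinic R/T2 11 > Clinic B/T2 10 > Clinic D/T1 8 > Clinic D/T2 6 > Clinic Q/T1 4 > Clinic Q/T2 2.
Clinic E T1 at 26: fill all 45 → 110 left.
Fill Clinic B T1 block (35 at 25) → 75 left.
Fill Clinic R T1 block (40 at 21) → 35 left.
35 remain; put them into Clinic E T2 at 12.
Total = 26×45 + 25×35 + 21×40 + 12×35 = 3305.

3305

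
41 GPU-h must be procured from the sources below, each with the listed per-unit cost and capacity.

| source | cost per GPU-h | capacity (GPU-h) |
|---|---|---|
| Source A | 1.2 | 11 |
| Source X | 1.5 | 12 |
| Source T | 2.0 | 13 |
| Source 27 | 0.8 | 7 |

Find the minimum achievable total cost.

58.8

Fill from the cheapest source first.
Source 27 (0.8): use full 7 ; 34 GPU-h to go.
Take 11 from Source A at 1.2 ; need 23 more.
Source X at 1.5: take all 12 GPU-h ; 11 still needed.
Source T (2.0): take the remaining 11 ; done.
Cost = 7×0.8 + 11×1.2 + 12×1.5 + 11×2.0 = 58.8.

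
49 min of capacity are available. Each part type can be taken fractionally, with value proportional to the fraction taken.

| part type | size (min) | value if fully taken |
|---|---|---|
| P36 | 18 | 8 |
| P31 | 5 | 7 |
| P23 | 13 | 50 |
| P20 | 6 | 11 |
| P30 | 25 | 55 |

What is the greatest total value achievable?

123

Best value per unit of size first: P23 50/13≈3.85, P30 55/25≈2.2, P20 11/6≈1.83, P31 7/5≈1.4, P36 8/18≈0.444.
P23: take in full, 13 min for value 50 — 36 left.
P30: take in full, 25 min for value 55 — 11 left.
P20: take in full, 6 min for value 11 — 5 left.
Take all of P31 (5 min, value 7) — 0 min left.
Total value = 123.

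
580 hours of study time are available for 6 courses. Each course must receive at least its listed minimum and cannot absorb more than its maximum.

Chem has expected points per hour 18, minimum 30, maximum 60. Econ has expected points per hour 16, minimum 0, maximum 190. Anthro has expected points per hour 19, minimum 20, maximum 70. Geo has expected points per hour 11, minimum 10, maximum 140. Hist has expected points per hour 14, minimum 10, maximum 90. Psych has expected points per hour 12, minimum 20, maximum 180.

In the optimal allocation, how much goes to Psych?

160

Meeting every minimum uses 30+0+20+10+10+20 = 90 hours, leaving 490.
Order the courses by expected points per hour: Anthro 19 > Chem 18 > Econ 16 > Hist 14 > Psych 12 > Geo 11.
Give Anthro 50 more to hit its cap of 70 — 440 left.
Chem takes 30 more to reach its cap of 60 — 410 left.
Econ takes 190 more to reach its cap of 190 — 220 left.
Hist: +80 to 90 (cap) — 140 left.
Psych: +140 (room for 160) → 160. Pool exhausted.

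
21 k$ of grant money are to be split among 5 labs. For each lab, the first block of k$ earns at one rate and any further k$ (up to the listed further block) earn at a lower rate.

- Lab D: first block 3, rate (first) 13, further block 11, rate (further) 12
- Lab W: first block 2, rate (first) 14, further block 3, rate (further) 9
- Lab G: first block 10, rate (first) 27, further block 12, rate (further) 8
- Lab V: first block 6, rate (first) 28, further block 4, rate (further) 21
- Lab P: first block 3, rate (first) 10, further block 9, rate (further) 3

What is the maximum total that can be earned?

536

Order all 10 blocks by rate: Lab V/tier1 28 > Lab G/tier1 27 > Lab V/tier2 21 > Lab W/tier1 14 > Lab D/tier1 13 > Lab D/tier2 12 > Lab P/tier1 10 > Lab W/tier2 9 > Lab G/tier2 8 > Lab P/tier2 3.
Lab V tier1 at 28: fill all 6 → 15 left.
Fill Lab G tier1 block (10 at 27) → 5 left.
Lab V/tier2 (21): +4 → 1 left.
Lab W/tier1: +1 of 2 at 14; pool empty.
Total = 28×6 + 27×10 + 21×4 + 14×1 = 536.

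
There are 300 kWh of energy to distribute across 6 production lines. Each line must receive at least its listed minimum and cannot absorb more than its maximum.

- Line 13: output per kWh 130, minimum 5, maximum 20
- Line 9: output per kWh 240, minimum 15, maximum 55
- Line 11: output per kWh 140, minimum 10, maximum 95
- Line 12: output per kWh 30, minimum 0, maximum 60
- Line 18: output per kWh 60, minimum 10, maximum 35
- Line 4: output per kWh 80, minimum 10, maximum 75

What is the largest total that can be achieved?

37800

Meeting every minimum uses 5+15+10+0+10+10 = 50 kWh, leaving 250.
Highest output per kWh first: Line 9 240 > Line 11 140 > Line 13 130 > Line 4 80 > Line 18 60 > Line 12 30.
Give Line 9 40 more to hit its cap of 55 → 210 left.
Line 11 takes 85 more to reach its cap of 95 → 125 left.
Line 13 takes 15 more to reach its cap of 20 → 110 left.
Line 4: +65 to 75 (cap) → 45 left.
Give Line 18 25 more to hit its cap of 35 → 20 left.
Line 12: +20 (room for 60) → 20. Pool exhausted.
Total = 130×20 + 240×55 + 140×95 + 30×20 + 60×35 + 80×75 = 37800.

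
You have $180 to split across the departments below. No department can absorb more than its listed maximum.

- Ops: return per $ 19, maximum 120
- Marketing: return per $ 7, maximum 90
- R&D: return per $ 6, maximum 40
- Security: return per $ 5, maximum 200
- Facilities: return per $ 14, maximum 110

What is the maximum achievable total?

3120

Order the departments by return per $: Ops 19 > Facilities 14 > Marketing 7 > R&D 6 > Security 5.
Ops: +120 to 120 (cap) ; 60 left.
Only 60 left; Facilities takes them to reach 60.
Total = 19×120 + 14×60 = 3120.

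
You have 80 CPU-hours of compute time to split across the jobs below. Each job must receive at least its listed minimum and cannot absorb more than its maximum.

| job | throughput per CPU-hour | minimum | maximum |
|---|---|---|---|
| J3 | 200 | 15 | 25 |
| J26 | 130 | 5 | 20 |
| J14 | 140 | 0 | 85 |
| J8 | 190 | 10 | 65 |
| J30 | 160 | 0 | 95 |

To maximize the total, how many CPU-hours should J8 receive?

50

Meeting every minimum uses 15+5+0+10+0 = 30 CPU-hours, leaving 50.
Order the jobs by throughput per CPU-hour: J3 200 > J8 190 > J30 160 > J14 140 > J26 130.
J3 takes 10 more to reach its cap of 25 → 40 left.
Only 40 left; J8 takes them to reach 50.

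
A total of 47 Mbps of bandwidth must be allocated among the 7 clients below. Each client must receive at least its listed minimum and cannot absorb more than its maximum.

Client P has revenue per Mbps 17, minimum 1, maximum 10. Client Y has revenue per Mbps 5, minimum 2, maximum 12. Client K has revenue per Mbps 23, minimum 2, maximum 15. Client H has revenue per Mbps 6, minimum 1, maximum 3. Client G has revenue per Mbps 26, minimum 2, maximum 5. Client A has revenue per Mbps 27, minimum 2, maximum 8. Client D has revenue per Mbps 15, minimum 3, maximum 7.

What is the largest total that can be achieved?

967

Meeting every minimum uses 1+2+2+1+2+2+3 = 13 Mbps, leaving 34.
Order the clients by revenue per Mbps: Client A 27 > Client G 26 > Client K 23 > Client P 17 > Client D 15 > Client H 6 > Client Y 5.
Client A: +6 to 8 (cap) — 28 left.
Give Client G 3 more to hit its cap of 5 — 25 left.
Give Client K 13 more to hit its cap of 15 — 12 left.
Client P: +9 to 10 (cap) — 3 left.
Client D has room for 4 more but only 3 remain, so it gets 6.
Total = 17×10 + 5×2 + 23×15 + 6×1 + 26×5 + 27×8 + 15×6 = 967.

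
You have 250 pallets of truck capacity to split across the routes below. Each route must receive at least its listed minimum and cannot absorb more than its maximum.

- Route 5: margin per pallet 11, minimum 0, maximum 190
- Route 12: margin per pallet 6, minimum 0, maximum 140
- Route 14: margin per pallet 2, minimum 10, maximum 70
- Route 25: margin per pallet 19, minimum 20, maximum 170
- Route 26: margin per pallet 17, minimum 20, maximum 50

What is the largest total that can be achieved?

4320

Meeting every minimum uses 0+0+10+20+20 = 50 pallets, leaving 200.
Highest margin per pallet first: Route 25 19 > Route 26 17 > Route 5 11 > Route 12 6 > Route 14 2.
Route 25: +150 to 170 (cap) → 50 left.
Route 26: +30 to 50 (cap) → 20 left.
Route 5: +20 (room for 190) → 20. Pool exhausted.
Total = 11×20 + 2×10 + 19×170 + 17×50 = 4320.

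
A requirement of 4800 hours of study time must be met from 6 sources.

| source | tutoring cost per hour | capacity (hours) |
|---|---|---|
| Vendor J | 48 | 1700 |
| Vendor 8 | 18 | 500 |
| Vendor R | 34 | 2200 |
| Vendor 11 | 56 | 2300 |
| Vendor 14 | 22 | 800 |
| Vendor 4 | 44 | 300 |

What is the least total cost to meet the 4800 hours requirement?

Fill from the cheapest source first.
Take 500 from Vendor 8 at 18 ; need 4300 more.
Vendor 14 (22): use full 800 ; 3500 hours to go.
Take 2200 from Vendor R at 34 ; need 1300 more.
Take 300 from Vendor 4 at 44 ; need 1000 more.
Take 1000 from Vendor J at 48 to finish.
Vendor 11: unused.
Cost = 500×18 + 800×22 + 2200×34 + 300×44 + 1000×48 = 162600.

162600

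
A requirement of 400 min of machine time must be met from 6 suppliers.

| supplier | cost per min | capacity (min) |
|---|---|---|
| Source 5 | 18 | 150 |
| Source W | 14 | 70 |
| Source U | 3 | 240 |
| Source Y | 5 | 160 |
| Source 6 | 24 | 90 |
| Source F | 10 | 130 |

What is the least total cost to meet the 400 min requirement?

1520

Cheapest first:
Source U at 3: take all 240 min → 160 still needed.
Source Y (5): use full 160 → 0 min to go.
Source F, Source W, Source 5, Source 6: unused.
Cost = 240×3 + 160×5 = 1520.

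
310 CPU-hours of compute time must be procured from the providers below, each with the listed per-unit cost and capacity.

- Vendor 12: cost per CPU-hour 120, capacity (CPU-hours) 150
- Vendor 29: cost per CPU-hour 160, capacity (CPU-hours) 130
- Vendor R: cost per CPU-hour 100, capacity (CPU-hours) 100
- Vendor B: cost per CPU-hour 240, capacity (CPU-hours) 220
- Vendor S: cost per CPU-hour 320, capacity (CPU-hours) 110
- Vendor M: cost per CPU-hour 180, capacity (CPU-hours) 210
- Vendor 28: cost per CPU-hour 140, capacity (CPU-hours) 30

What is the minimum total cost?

37000

Use providers in increasing cost order.
Vendor R (100): use full 100 — 210 CPU-hours to go.
Vendor 12 at 120: take all 150 CPU-hours — 60 still needed.
Take 30 from Vendor 28 at 140 — need 30 more.
Vendor 29 at 160: take 30 of its 130 — requirement met.
Vendor M, Vendor B, Vendor S: unused.
Cost = 100×100 + 150×120 + 30×140 + 30×160 = 37000.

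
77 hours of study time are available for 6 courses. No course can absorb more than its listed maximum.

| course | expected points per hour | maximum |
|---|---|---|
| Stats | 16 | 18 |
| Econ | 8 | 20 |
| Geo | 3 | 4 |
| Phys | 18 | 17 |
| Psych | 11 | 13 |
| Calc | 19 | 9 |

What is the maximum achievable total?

1068

Rank by expected points per hour: Calc 19 > Phys 18 > Stats 16 > Psych 11 > Econ 8 > Geo 3.
Calc takes 9 to reach its cap of 9 — 68 left.
Phys: +17 to 17 (cap) — 51 left.
Stats takes 18 to reach its cap of 18 — 33 left.
Psych takes 13 to reach its cap of 13 — 20 left.
Give Econ 20 to hit its cap of 20 — 0 left.
Total = 16×18 + 8×20 + 18×17 + 11×13 + 19×9 = 1068.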